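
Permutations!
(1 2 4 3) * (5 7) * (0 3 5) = (0 3 1 2 4 5 7) = [3, 2, 4, 1, 5, 7, 6, 0]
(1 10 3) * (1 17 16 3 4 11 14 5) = [0, 10, 2, 17, 11, 1, 6, 7, 8, 9, 4, 14, 12, 13, 5, 15, 3, 16] = (1 10 4 11 14 5)(3 17 16)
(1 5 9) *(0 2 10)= [2, 5, 10, 3, 4, 9, 6, 7, 8, 1, 0]= (0 2 10)(1 5 9)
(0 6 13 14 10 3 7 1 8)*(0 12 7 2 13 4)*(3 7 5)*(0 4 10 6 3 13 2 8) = [3, 0, 2, 8, 4, 13, 10, 1, 12, 9, 7, 11, 5, 14, 6] = (0 3 8 12 5 13 14 6 10 7 1)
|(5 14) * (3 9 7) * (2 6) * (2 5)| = 12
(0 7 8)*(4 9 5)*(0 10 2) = [7, 1, 0, 3, 9, 4, 6, 8, 10, 5, 2] = (0 7 8 10 2)(4 9 5)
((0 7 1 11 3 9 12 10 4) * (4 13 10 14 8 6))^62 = (0 14 11 4 12 1 6 9 7 8 3) = [14, 6, 2, 0, 12, 5, 9, 8, 3, 7, 10, 4, 1, 13, 11]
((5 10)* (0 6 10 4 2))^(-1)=(0 2 4 5 10 6)=[2, 1, 4, 3, 5, 10, 0, 7, 8, 9, 6]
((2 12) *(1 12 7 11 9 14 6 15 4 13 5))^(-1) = (1 5 13 4 15 6 14 9 11 7 2 12) = [0, 5, 12, 3, 15, 13, 14, 2, 8, 11, 10, 7, 1, 4, 9, 6]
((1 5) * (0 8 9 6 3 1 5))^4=[3, 6, 2, 9, 4, 5, 8, 7, 1, 0]=(0 3 9)(1 6 8)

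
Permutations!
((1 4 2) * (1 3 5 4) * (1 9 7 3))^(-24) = (1 5 9 4 7 2 3) = [0, 5, 3, 1, 7, 9, 6, 2, 8, 4]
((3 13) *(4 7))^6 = (13) = [0, 1, 2, 3, 4, 5, 6, 7, 8, 9, 10, 11, 12, 13]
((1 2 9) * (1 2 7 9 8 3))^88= (1 8 9)(2 7 3)= [0, 8, 7, 2, 4, 5, 6, 3, 9, 1]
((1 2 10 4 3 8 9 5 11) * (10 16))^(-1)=[0, 11, 1, 4, 10, 9, 6, 7, 3, 8, 16, 5, 12, 13, 14, 15, 2]=(1 11 5 9 8 3 4 10 16 2)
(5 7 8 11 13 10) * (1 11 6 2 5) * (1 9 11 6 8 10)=[0, 6, 5, 3, 4, 7, 2, 10, 8, 11, 9, 13, 12, 1]=(1 6 2 5 7 10 9 11 13)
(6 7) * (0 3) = [3, 1, 2, 0, 4, 5, 7, 6] = (0 3)(6 7)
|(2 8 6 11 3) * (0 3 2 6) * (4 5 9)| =|(0 3 6 11 2 8)(4 5 9)| =6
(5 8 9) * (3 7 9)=(3 7 9 5 8)=[0, 1, 2, 7, 4, 8, 6, 9, 3, 5]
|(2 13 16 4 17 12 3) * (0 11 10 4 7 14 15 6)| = 14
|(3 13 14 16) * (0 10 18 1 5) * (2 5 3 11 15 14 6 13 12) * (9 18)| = 36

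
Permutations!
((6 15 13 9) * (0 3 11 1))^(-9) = (0 1 11 3)(6 9 13 15) = [1, 11, 2, 0, 4, 5, 9, 7, 8, 13, 10, 3, 12, 15, 14, 6]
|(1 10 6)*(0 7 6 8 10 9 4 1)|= 6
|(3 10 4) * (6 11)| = 6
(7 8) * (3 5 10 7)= (3 5 10 7 8)= [0, 1, 2, 5, 4, 10, 6, 8, 3, 9, 7]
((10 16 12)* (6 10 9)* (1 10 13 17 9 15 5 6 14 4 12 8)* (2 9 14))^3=(1 8 16 10)(2 9)(4 5 17 12 6 14 15 13)=[0, 8, 9, 3, 5, 17, 14, 7, 16, 2, 1, 11, 6, 4, 15, 13, 10, 12]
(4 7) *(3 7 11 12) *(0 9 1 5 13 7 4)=[9, 5, 2, 4, 11, 13, 6, 0, 8, 1, 10, 12, 3, 7]=(0 9 1 5 13 7)(3 4 11 12)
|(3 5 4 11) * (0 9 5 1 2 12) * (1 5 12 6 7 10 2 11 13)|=12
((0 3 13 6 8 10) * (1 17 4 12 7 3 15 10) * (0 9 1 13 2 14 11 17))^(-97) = (0 9 15 1 10)(2 3 7 12 4 17 11 14)(6 13 8) = [9, 10, 3, 7, 17, 5, 13, 12, 6, 15, 0, 14, 4, 8, 2, 1, 16, 11]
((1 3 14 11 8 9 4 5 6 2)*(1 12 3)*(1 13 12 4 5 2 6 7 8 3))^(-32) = (1 13 12)(3 14 11) = [0, 13, 2, 14, 4, 5, 6, 7, 8, 9, 10, 3, 1, 12, 11]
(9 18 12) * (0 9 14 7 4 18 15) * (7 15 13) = (0 9 13 7 4 18 12 14 15) = [9, 1, 2, 3, 18, 5, 6, 4, 8, 13, 10, 11, 14, 7, 15, 0, 16, 17, 12]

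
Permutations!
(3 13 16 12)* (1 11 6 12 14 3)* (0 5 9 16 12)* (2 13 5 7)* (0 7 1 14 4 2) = (0 1 11 6 7)(2 13 12 14 3 5 9 16 4) = [1, 11, 13, 5, 2, 9, 7, 0, 8, 16, 10, 6, 14, 12, 3, 15, 4]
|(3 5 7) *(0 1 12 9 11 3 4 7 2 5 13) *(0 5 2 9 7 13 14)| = 11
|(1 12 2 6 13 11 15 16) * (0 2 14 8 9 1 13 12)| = |(0 2 6 12 14 8 9 1)(11 15 16 13)| = 8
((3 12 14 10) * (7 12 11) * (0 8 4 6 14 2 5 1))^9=(0 12 10 8 2 3 4 5 11 6 1 7 14)=[12, 7, 3, 4, 5, 11, 1, 14, 2, 9, 8, 6, 10, 13, 0]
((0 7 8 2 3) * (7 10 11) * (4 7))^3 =(0 4 2 10 7 3 11 8) =[4, 1, 10, 11, 2, 5, 6, 3, 0, 9, 7, 8]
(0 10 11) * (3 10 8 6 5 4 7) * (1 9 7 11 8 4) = (0 4 11)(1 9 7 3 10 8 6 5) = [4, 9, 2, 10, 11, 1, 5, 3, 6, 7, 8, 0]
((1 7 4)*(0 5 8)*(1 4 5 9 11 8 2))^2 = (0 11)(1 5)(2 7)(8 9) = [11, 5, 7, 3, 4, 1, 6, 2, 9, 8, 10, 0]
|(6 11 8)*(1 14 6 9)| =6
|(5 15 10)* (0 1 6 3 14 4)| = 6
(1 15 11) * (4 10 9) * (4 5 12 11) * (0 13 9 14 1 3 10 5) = (0 13 9)(1 15 4 5 12 11 3 10 14) = [13, 15, 2, 10, 5, 12, 6, 7, 8, 0, 14, 3, 11, 9, 1, 4]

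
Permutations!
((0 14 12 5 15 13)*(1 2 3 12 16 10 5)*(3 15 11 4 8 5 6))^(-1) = [13, 12, 1, 6, 11, 8, 10, 7, 4, 9, 16, 5, 3, 15, 0, 2, 14] = (0 13 15 2 1 12 3 6 10 16 14)(4 11 5 8)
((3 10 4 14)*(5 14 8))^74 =(3 4 5)(8 14 10) =[0, 1, 2, 4, 5, 3, 6, 7, 14, 9, 8, 11, 12, 13, 10]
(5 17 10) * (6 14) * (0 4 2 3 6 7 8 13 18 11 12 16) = (0 4 2 3 6 14 7 8 13 18 11 12 16)(5 17 10) = [4, 1, 3, 6, 2, 17, 14, 8, 13, 9, 5, 12, 16, 18, 7, 15, 0, 10, 11]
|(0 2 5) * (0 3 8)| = |(0 2 5 3 8)| = 5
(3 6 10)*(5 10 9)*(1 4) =[0, 4, 2, 6, 1, 10, 9, 7, 8, 5, 3] =(1 4)(3 6 9 5 10)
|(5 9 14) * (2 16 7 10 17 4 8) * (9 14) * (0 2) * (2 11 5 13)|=|(0 11 5 14 13 2 16 7 10 17 4 8)|=12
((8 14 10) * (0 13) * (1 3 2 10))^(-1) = (0 13)(1 14 8 10 2 3) = [13, 14, 3, 1, 4, 5, 6, 7, 10, 9, 2, 11, 12, 0, 8]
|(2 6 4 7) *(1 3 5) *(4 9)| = 15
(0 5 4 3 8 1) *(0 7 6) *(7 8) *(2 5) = (0 2 5 4 3 7 6)(1 8) = [2, 8, 5, 7, 3, 4, 0, 6, 1]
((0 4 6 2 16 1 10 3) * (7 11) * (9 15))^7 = (0 3 10 1 16 2 6 4)(7 11)(9 15) = [3, 16, 6, 10, 0, 5, 4, 11, 8, 15, 1, 7, 12, 13, 14, 9, 2]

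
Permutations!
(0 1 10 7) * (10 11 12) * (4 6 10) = (0 1 11 12 4 6 10 7) = [1, 11, 2, 3, 6, 5, 10, 0, 8, 9, 7, 12, 4]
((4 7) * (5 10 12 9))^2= (5 12)(9 10)= [0, 1, 2, 3, 4, 12, 6, 7, 8, 10, 9, 11, 5]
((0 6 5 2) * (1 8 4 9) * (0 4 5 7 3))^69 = (0 6 7 3)(1 2)(4 8)(5 9) = [6, 2, 1, 0, 8, 9, 7, 3, 4, 5]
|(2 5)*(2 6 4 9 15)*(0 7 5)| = |(0 7 5 6 4 9 15 2)| = 8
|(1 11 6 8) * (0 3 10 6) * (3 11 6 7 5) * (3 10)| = |(0 11)(1 6 8)(5 10 7)| = 6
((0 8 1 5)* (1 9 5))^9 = (0 8 9 5) = [8, 1, 2, 3, 4, 0, 6, 7, 9, 5]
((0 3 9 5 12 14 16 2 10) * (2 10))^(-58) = (0 16 12 9)(3 10 14 5) = [16, 1, 2, 10, 4, 3, 6, 7, 8, 0, 14, 11, 9, 13, 5, 15, 12]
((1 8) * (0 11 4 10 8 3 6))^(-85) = [10, 0, 2, 11, 1, 5, 4, 7, 6, 9, 3, 8] = (0 10 3 11 8 6 4 1)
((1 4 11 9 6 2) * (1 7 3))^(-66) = (1 7 6 11)(2 9 4 3) = [0, 7, 9, 2, 3, 5, 11, 6, 8, 4, 10, 1]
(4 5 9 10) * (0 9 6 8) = (0 9 10 4 5 6 8) = [9, 1, 2, 3, 5, 6, 8, 7, 0, 10, 4]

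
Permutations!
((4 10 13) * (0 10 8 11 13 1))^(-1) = (0 1 10)(4 13 11 8) = [1, 10, 2, 3, 13, 5, 6, 7, 4, 9, 0, 8, 12, 11]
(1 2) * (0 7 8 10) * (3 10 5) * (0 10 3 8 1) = (10)(0 7 1 2)(5 8) = [7, 2, 0, 3, 4, 8, 6, 1, 5, 9, 10]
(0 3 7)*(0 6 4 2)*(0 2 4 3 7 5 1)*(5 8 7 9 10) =(0 9 10 5 1)(3 8 7 6) =[9, 0, 2, 8, 4, 1, 3, 6, 7, 10, 5]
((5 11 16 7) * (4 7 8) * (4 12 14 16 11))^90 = [0, 1, 2, 3, 4, 5, 6, 7, 14, 9, 10, 11, 16, 13, 8, 15, 12] = (8 14)(12 16)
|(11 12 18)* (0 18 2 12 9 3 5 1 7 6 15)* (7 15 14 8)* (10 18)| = |(0 10 18 11 9 3 5 1 15)(2 12)(6 14 8 7)| = 36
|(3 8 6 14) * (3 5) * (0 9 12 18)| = 20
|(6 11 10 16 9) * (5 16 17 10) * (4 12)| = |(4 12)(5 16 9 6 11)(10 17)| = 10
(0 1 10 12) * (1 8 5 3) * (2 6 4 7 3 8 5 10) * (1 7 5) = (0 1 2 6 4 5 8 10 12)(3 7) = [1, 2, 6, 7, 5, 8, 4, 3, 10, 9, 12, 11, 0]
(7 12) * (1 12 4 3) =[0, 12, 2, 1, 3, 5, 6, 4, 8, 9, 10, 11, 7] =(1 12 7 4 3)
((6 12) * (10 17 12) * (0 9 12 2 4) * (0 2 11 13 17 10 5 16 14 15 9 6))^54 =(17)(0 9 14 5)(6 12 15 16) =[9, 1, 2, 3, 4, 0, 12, 7, 8, 14, 10, 11, 15, 13, 5, 16, 6, 17]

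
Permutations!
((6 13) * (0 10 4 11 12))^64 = (13)(0 12 11 4 10) = [12, 1, 2, 3, 10, 5, 6, 7, 8, 9, 0, 4, 11, 13]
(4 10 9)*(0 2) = (0 2)(4 10 9) = [2, 1, 0, 3, 10, 5, 6, 7, 8, 4, 9]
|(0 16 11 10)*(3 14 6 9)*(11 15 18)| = 12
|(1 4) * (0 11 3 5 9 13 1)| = |(0 11 3 5 9 13 1 4)| = 8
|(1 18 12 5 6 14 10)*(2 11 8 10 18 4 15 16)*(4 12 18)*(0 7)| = 12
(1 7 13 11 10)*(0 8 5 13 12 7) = [8, 0, 2, 3, 4, 13, 6, 12, 5, 9, 1, 10, 7, 11] = (0 8 5 13 11 10 1)(7 12)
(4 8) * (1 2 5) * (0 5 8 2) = (0 5 1)(2 8 4) = [5, 0, 8, 3, 2, 1, 6, 7, 4]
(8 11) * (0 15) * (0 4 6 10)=(0 15 4 6 10)(8 11)=[15, 1, 2, 3, 6, 5, 10, 7, 11, 9, 0, 8, 12, 13, 14, 4]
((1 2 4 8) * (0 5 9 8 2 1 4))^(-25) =(0 2 4 8 9 5) =[2, 1, 4, 3, 8, 0, 6, 7, 9, 5]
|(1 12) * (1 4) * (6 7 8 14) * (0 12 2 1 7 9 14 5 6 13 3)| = |(0 12 4 7 8 5 6 9 14 13 3)(1 2)| = 22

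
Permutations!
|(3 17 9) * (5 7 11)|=|(3 17 9)(5 7 11)|=3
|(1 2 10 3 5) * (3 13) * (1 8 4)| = |(1 2 10 13 3 5 8 4)| = 8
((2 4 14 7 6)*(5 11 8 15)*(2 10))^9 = [0, 1, 7, 3, 6, 11, 4, 2, 15, 9, 14, 8, 12, 13, 10, 5] = (2 7)(4 6)(5 11 8 15)(10 14)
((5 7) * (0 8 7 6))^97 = (0 7 6 8 5) = [7, 1, 2, 3, 4, 0, 8, 6, 5]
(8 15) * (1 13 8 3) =(1 13 8 15 3) =[0, 13, 2, 1, 4, 5, 6, 7, 15, 9, 10, 11, 12, 8, 14, 3]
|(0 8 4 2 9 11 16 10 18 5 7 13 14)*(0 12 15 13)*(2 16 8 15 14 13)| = |(0 15 2 9 11 8 4 16 10 18 5 7)(12 14)| = 12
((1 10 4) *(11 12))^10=[0, 10, 2, 3, 1, 5, 6, 7, 8, 9, 4, 11, 12]=(12)(1 10 4)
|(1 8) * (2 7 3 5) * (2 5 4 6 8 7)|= |(1 7 3 4 6 8)|= 6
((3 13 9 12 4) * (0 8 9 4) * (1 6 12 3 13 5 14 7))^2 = (0 9 5 7 6)(1 12 8 3 14) = [9, 12, 2, 14, 4, 7, 0, 6, 3, 5, 10, 11, 8, 13, 1]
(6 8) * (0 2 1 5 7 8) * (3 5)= [2, 3, 1, 5, 4, 7, 0, 8, 6]= (0 2 1 3 5 7 8 6)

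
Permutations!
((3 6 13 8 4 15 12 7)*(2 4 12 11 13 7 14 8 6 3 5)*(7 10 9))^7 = (2 9 13 4 7 6 15 5 10 11)(8 12 14) = [0, 1, 9, 3, 7, 10, 15, 6, 12, 13, 11, 2, 14, 4, 8, 5]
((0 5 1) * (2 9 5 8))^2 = (0 2 5)(1 8 9) = [2, 8, 5, 3, 4, 0, 6, 7, 9, 1]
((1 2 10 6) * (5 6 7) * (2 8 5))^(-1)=(1 6 5 8)(2 7 10)=[0, 6, 7, 3, 4, 8, 5, 10, 1, 9, 2]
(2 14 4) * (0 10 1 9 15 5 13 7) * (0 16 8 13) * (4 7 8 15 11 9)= (0 10 1 4 2 14 7 16 15 5)(8 13)(9 11)= [10, 4, 14, 3, 2, 0, 6, 16, 13, 11, 1, 9, 12, 8, 7, 5, 15]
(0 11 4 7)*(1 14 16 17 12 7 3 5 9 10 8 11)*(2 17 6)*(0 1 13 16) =(0 13 16 6 2 17 12 7 1 14)(3 5 9 10 8 11 4) =[13, 14, 17, 5, 3, 9, 2, 1, 11, 10, 8, 4, 7, 16, 0, 15, 6, 12]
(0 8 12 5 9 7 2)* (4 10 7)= (0 8 12 5 9 4 10 7 2)= [8, 1, 0, 3, 10, 9, 6, 2, 12, 4, 7, 11, 5]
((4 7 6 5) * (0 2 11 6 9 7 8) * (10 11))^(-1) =[8, 1, 0, 3, 5, 6, 11, 9, 4, 7, 2, 10] =(0 8 4 5 6 11 10 2)(7 9)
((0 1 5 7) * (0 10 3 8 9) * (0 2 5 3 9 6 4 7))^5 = (0 4 5 6 2 8 9 3 10 1 7) = [4, 7, 8, 10, 5, 6, 2, 0, 9, 3, 1]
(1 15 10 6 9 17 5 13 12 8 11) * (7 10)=(1 15 7 10 6 9 17 5 13 12 8 11)=[0, 15, 2, 3, 4, 13, 9, 10, 11, 17, 6, 1, 8, 12, 14, 7, 16, 5]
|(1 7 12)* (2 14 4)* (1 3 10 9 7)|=15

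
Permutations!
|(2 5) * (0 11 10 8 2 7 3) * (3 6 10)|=6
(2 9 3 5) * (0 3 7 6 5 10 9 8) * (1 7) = (0 3 10 9 1 7 6 5 2 8) = [3, 7, 8, 10, 4, 2, 5, 6, 0, 1, 9]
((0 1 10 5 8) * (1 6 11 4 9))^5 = (0 1 6 10 11 5 4 8 9) = [1, 6, 2, 3, 8, 4, 10, 7, 9, 0, 11, 5]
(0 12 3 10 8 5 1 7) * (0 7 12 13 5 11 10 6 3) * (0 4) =(0 13 5 1 12 4)(3 6)(8 11 10) =[13, 12, 2, 6, 0, 1, 3, 7, 11, 9, 8, 10, 4, 5]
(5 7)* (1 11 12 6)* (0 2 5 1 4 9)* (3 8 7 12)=(0 2 5 12 6 4 9)(1 11 3 8 7)=[2, 11, 5, 8, 9, 12, 4, 1, 7, 0, 10, 3, 6]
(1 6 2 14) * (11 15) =(1 6 2 14)(11 15) =[0, 6, 14, 3, 4, 5, 2, 7, 8, 9, 10, 15, 12, 13, 1, 11]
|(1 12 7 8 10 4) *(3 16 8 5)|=|(1 12 7 5 3 16 8 10 4)|=9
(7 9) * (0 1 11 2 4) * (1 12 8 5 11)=(0 12 8 5 11 2 4)(7 9)=[12, 1, 4, 3, 0, 11, 6, 9, 5, 7, 10, 2, 8]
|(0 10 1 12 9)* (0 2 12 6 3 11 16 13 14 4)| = |(0 10 1 6 3 11 16 13 14 4)(2 12 9)| = 30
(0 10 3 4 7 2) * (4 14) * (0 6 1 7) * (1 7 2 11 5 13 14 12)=(0 10 3 12 1 2 6 7 11 5 13 14 4)=[10, 2, 6, 12, 0, 13, 7, 11, 8, 9, 3, 5, 1, 14, 4]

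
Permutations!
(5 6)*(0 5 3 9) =(0 5 6 3 9) =[5, 1, 2, 9, 4, 6, 3, 7, 8, 0]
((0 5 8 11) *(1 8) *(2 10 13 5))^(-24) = (13) = [0, 1, 2, 3, 4, 5, 6, 7, 8, 9, 10, 11, 12, 13]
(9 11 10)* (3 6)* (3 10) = [0, 1, 2, 6, 4, 5, 10, 7, 8, 11, 9, 3] = (3 6 10 9 11)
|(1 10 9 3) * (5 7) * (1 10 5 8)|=12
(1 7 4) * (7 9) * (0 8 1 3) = [8, 9, 2, 0, 3, 5, 6, 4, 1, 7] = (0 8 1 9 7 4 3)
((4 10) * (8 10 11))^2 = (4 8)(10 11) = [0, 1, 2, 3, 8, 5, 6, 7, 4, 9, 11, 10]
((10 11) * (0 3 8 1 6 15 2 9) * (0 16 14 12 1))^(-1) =(0 8 3)(1 12 14 16 9 2 15 6)(10 11) =[8, 12, 15, 0, 4, 5, 1, 7, 3, 2, 11, 10, 14, 13, 16, 6, 9]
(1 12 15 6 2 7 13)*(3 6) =(1 12 15 3 6 2 7 13) =[0, 12, 7, 6, 4, 5, 2, 13, 8, 9, 10, 11, 15, 1, 14, 3]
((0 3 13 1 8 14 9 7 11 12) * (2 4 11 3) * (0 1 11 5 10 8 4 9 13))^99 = (14)(0 3 7 9 2) = [3, 1, 0, 7, 4, 5, 6, 9, 8, 2, 10, 11, 12, 13, 14]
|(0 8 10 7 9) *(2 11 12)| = |(0 8 10 7 9)(2 11 12)| = 15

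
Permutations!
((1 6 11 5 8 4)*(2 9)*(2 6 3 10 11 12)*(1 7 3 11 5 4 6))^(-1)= (1 9 2 12 6 8 5 10 3 7 4 11)= [0, 9, 12, 7, 11, 10, 8, 4, 5, 2, 3, 1, 6]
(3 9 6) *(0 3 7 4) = (0 3 9 6 7 4) = [3, 1, 2, 9, 0, 5, 7, 4, 8, 6]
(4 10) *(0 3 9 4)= (0 3 9 4 10)= [3, 1, 2, 9, 10, 5, 6, 7, 8, 4, 0]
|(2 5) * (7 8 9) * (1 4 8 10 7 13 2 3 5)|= 6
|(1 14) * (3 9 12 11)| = |(1 14)(3 9 12 11)| = 4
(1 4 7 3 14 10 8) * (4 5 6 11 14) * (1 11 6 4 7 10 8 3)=(1 5 4 10 3 7)(8 11 14)=[0, 5, 2, 7, 10, 4, 6, 1, 11, 9, 3, 14, 12, 13, 8]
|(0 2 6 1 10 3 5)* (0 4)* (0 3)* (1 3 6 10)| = 12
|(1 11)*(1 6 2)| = |(1 11 6 2)| = 4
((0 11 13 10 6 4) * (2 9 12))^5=(0 4 6 10 13 11)(2 12 9)=[4, 1, 12, 3, 6, 5, 10, 7, 8, 2, 13, 0, 9, 11]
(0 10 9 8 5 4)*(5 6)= (0 10 9 8 6 5 4)= [10, 1, 2, 3, 0, 4, 5, 7, 6, 8, 9]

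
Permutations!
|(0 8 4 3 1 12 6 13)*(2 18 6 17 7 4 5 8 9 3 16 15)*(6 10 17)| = 56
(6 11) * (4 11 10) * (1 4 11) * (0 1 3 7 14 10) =(0 1 4 3 7 14 10 11 6) =[1, 4, 2, 7, 3, 5, 0, 14, 8, 9, 11, 6, 12, 13, 10]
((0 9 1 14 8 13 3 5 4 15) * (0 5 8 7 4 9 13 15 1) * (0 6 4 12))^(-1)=(0 12 7 14 1 4 6 9 5 15 8 3 13)=[12, 4, 2, 13, 6, 15, 9, 14, 3, 5, 10, 11, 7, 0, 1, 8]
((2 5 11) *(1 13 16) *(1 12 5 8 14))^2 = (1 16 5 2 14 13 12 11 8) = [0, 16, 14, 3, 4, 2, 6, 7, 1, 9, 10, 8, 11, 12, 13, 15, 5]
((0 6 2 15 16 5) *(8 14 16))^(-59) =(0 14 2 5 8 6 16 15) =[14, 1, 5, 3, 4, 8, 16, 7, 6, 9, 10, 11, 12, 13, 2, 0, 15]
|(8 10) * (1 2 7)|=6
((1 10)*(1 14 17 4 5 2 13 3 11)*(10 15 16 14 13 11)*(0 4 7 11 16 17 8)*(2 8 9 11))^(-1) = (0 8 5 4)(1 11 9 14 16 2 7 17 15)(3 13 10) = [8, 11, 7, 13, 0, 4, 6, 17, 5, 14, 3, 9, 12, 10, 16, 1, 2, 15]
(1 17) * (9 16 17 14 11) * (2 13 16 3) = (1 14 11 9 3 2 13 16 17) = [0, 14, 13, 2, 4, 5, 6, 7, 8, 3, 10, 9, 12, 16, 11, 15, 17, 1]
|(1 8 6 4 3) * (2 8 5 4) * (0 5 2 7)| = |(0 5 4 3 1 2 8 6 7)| = 9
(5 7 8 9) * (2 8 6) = (2 8 9 5 7 6) = [0, 1, 8, 3, 4, 7, 2, 6, 9, 5]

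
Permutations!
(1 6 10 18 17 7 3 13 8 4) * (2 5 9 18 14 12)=(1 6 10 14 12 2 5 9 18 17 7 3 13 8 4)=[0, 6, 5, 13, 1, 9, 10, 3, 4, 18, 14, 11, 2, 8, 12, 15, 16, 7, 17]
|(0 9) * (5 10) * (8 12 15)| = 6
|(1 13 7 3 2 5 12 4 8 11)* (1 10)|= 11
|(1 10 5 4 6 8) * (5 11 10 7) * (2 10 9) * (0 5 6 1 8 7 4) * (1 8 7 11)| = 18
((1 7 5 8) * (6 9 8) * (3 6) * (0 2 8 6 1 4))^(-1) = (0 4 8 2)(1 3 5 7)(6 9) = [4, 3, 0, 5, 8, 7, 9, 1, 2, 6]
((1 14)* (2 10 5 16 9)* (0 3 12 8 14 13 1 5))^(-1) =(0 10 2 9 16 5 14 8 12 3)(1 13) =[10, 13, 9, 0, 4, 14, 6, 7, 12, 16, 2, 11, 3, 1, 8, 15, 5]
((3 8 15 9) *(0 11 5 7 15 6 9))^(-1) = [15, 1, 2, 9, 4, 11, 8, 5, 3, 6, 10, 0, 12, 13, 14, 7] = (0 15 7 5 11)(3 9 6 8)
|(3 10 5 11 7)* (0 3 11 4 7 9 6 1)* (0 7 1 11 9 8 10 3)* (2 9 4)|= 21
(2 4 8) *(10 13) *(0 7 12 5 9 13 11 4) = (0 7 12 5 9 13 10 11 4 8 2) = [7, 1, 0, 3, 8, 9, 6, 12, 2, 13, 11, 4, 5, 10]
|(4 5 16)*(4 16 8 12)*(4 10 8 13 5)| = 6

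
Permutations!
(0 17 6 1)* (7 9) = (0 17 6 1)(7 9) = [17, 0, 2, 3, 4, 5, 1, 9, 8, 7, 10, 11, 12, 13, 14, 15, 16, 6]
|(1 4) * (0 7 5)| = 6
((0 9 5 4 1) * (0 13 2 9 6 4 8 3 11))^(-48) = [5, 11, 6, 2, 3, 1, 8, 7, 13, 4, 10, 9, 12, 0] = (0 5 1 11 9 4 3 2 6 8 13)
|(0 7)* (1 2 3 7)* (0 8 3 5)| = 12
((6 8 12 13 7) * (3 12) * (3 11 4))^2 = (3 13 6 11)(4 12 7 8) = [0, 1, 2, 13, 12, 5, 11, 8, 4, 9, 10, 3, 7, 6]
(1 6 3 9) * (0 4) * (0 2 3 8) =[4, 6, 3, 9, 2, 5, 8, 7, 0, 1] =(0 4 2 3 9 1 6 8)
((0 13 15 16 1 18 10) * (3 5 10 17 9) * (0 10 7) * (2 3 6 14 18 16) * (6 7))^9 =(0 17 6 2)(1 16)(3 13 9 14)(5 15 7 18) =[17, 16, 0, 13, 4, 15, 2, 18, 8, 14, 10, 11, 12, 9, 3, 7, 1, 6, 5]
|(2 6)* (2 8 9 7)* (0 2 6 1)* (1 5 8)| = |(0 2 5 8 9 7 6 1)| = 8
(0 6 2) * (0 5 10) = (0 6 2 5 10) = [6, 1, 5, 3, 4, 10, 2, 7, 8, 9, 0]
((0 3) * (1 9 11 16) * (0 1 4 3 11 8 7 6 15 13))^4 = (0 3 7)(1 6 11)(4 8 13)(9 15 16) = [3, 6, 2, 7, 8, 5, 11, 0, 13, 15, 10, 1, 12, 4, 14, 16, 9]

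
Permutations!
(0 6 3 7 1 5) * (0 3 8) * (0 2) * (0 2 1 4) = [6, 5, 2, 7, 0, 3, 8, 4, 1] = (0 6 8 1 5 3 7 4)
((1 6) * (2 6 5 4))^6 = (1 5 4 2 6) = [0, 5, 6, 3, 2, 4, 1]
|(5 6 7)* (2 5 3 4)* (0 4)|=|(0 4 2 5 6 7 3)|=7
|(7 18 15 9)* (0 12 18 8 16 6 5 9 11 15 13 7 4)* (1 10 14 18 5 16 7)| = |(0 12 5 9 4)(1 10 14 18 13)(6 16)(7 8)(11 15)| = 10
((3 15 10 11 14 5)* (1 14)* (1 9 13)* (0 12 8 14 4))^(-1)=(0 4 1 13 9 11 10 15 3 5 14 8 12)=[4, 13, 2, 5, 1, 14, 6, 7, 12, 11, 15, 10, 0, 9, 8, 3]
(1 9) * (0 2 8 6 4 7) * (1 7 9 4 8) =(0 2 1 4 9 7)(6 8) =[2, 4, 1, 3, 9, 5, 8, 0, 6, 7]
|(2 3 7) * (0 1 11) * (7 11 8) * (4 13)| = |(0 1 8 7 2 3 11)(4 13)| = 14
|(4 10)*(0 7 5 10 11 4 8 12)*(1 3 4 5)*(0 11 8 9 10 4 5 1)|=|(0 7)(1 3 5 4 8 12 11)(9 10)|=14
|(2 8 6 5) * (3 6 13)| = |(2 8 13 3 6 5)| = 6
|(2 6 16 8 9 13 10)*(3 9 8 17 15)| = |(2 6 16 17 15 3 9 13 10)| = 9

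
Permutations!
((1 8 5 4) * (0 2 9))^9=(9)(1 8 5 4)=[0, 8, 2, 3, 1, 4, 6, 7, 5, 9]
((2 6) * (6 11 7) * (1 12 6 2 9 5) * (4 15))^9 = (1 5 9 6 12)(4 15) = [0, 5, 2, 3, 15, 9, 12, 7, 8, 6, 10, 11, 1, 13, 14, 4]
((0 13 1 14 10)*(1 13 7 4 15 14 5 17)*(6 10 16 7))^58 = (0 6 10)(1 5 17)(4 16 15 7 14) = [6, 5, 2, 3, 16, 17, 10, 14, 8, 9, 0, 11, 12, 13, 4, 7, 15, 1]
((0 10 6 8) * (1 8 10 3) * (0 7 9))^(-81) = [8, 9, 2, 7, 4, 5, 10, 3, 0, 1, 6] = (0 8)(1 9)(3 7)(6 10)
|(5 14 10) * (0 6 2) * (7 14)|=|(0 6 2)(5 7 14 10)|=12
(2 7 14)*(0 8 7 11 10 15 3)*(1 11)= [8, 11, 1, 0, 4, 5, 6, 14, 7, 9, 15, 10, 12, 13, 2, 3]= (0 8 7 14 2 1 11 10 15 3)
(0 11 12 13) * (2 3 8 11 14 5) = (0 14 5 2 3 8 11 12 13) = [14, 1, 3, 8, 4, 2, 6, 7, 11, 9, 10, 12, 13, 0, 5]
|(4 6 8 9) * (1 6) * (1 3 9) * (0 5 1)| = |(0 5 1 6 8)(3 9 4)| = 15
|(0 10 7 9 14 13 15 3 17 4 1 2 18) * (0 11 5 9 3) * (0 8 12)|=|(0 10 7 3 17 4 1 2 18 11 5 9 14 13 15 8 12)|=17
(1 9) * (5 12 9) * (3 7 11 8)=(1 5 12 9)(3 7 11 8)=[0, 5, 2, 7, 4, 12, 6, 11, 3, 1, 10, 8, 9]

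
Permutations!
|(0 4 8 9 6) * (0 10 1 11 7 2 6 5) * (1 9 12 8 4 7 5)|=|(0 7 2 6 10 9 1 11 5)(8 12)|=18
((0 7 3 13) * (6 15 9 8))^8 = (15) = [0, 1, 2, 3, 4, 5, 6, 7, 8, 9, 10, 11, 12, 13, 14, 15]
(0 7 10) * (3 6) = [7, 1, 2, 6, 4, 5, 3, 10, 8, 9, 0] = (0 7 10)(3 6)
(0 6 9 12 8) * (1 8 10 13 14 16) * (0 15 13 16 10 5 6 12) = [12, 8, 2, 3, 4, 6, 9, 7, 15, 0, 16, 11, 5, 14, 10, 13, 1] = (0 12 5 6 9)(1 8 15 13 14 10 16)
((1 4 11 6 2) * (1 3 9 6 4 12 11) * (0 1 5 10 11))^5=(0 12 1)(2 3 9 6)(4 5 10 11)=[12, 0, 3, 9, 5, 10, 2, 7, 8, 6, 11, 4, 1]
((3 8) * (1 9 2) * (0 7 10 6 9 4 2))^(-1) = (0 9 6 10 7)(1 2 4)(3 8) = [9, 2, 4, 8, 1, 5, 10, 0, 3, 6, 7]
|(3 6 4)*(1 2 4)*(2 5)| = |(1 5 2 4 3 6)| = 6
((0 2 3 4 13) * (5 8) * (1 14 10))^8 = (0 4 2 13 3)(1 10 14) = [4, 10, 13, 0, 2, 5, 6, 7, 8, 9, 14, 11, 12, 3, 1]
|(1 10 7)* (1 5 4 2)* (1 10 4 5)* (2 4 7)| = |(1 7)(2 10)| = 2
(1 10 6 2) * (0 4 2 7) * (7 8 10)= [4, 7, 1, 3, 2, 5, 8, 0, 10, 9, 6]= (0 4 2 1 7)(6 8 10)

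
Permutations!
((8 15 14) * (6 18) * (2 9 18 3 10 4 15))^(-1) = (2 8 14 15 4 10 3 6 18 9) = [0, 1, 8, 6, 10, 5, 18, 7, 14, 2, 3, 11, 12, 13, 15, 4, 16, 17, 9]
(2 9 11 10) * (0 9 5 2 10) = (0 9 11)(2 5) = [9, 1, 5, 3, 4, 2, 6, 7, 8, 11, 10, 0]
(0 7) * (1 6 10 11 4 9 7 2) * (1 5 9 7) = (0 2 5 9 1 6 10 11 4 7) = [2, 6, 5, 3, 7, 9, 10, 0, 8, 1, 11, 4]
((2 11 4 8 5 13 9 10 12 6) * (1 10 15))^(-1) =(1 15 9 13 5 8 4 11 2 6 12 10) =[0, 15, 6, 3, 11, 8, 12, 7, 4, 13, 1, 2, 10, 5, 14, 9]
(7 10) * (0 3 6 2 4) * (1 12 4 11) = (0 3 6 2 11 1 12 4)(7 10) = [3, 12, 11, 6, 0, 5, 2, 10, 8, 9, 7, 1, 4]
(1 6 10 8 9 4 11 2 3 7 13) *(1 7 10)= (1 6)(2 3 10 8 9 4 11)(7 13)= [0, 6, 3, 10, 11, 5, 1, 13, 9, 4, 8, 2, 12, 7]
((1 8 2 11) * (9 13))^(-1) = (1 11 2 8)(9 13) = [0, 11, 8, 3, 4, 5, 6, 7, 1, 13, 10, 2, 12, 9]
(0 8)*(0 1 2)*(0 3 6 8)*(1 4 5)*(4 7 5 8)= (1 2 3 6 4 8 7 5)= [0, 2, 3, 6, 8, 1, 4, 5, 7]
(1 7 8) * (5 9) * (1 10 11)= (1 7 8 10 11)(5 9)= [0, 7, 2, 3, 4, 9, 6, 8, 10, 5, 11, 1]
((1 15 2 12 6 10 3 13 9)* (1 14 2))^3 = (1 15)(2 10 9 12 3 14 6 13) = [0, 15, 10, 14, 4, 5, 13, 7, 8, 12, 9, 11, 3, 2, 6, 1]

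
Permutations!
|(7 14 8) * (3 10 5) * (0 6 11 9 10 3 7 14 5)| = |(0 6 11 9 10)(5 7)(8 14)| = 10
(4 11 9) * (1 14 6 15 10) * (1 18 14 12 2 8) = (1 12 2 8)(4 11 9)(6 15 10 18 14) = [0, 12, 8, 3, 11, 5, 15, 7, 1, 4, 18, 9, 2, 13, 6, 10, 16, 17, 14]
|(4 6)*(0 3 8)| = |(0 3 8)(4 6)| = 6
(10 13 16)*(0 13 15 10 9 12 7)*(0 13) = (7 13 16 9 12)(10 15) = [0, 1, 2, 3, 4, 5, 6, 13, 8, 12, 15, 11, 7, 16, 14, 10, 9]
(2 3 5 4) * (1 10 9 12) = (1 10 9 12)(2 3 5 4) = [0, 10, 3, 5, 2, 4, 6, 7, 8, 12, 9, 11, 1]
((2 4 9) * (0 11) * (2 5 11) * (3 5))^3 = (0 9 11 4 5 2 3) = [9, 1, 3, 0, 5, 2, 6, 7, 8, 11, 10, 4]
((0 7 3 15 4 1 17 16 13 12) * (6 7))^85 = [16, 3, 2, 0, 7, 5, 13, 12, 8, 9, 10, 11, 17, 1, 14, 6, 4, 15] = (0 16 4 7 12 17 15 6 13 1 3)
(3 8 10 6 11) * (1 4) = (1 4)(3 8 10 6 11) = [0, 4, 2, 8, 1, 5, 11, 7, 10, 9, 6, 3]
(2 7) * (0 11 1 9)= (0 11 1 9)(2 7)= [11, 9, 7, 3, 4, 5, 6, 2, 8, 0, 10, 1]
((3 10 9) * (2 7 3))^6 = (2 7 3 10 9) = [0, 1, 7, 10, 4, 5, 6, 3, 8, 2, 9]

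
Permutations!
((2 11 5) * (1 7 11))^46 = (1 7 11 5 2) = [0, 7, 1, 3, 4, 2, 6, 11, 8, 9, 10, 5]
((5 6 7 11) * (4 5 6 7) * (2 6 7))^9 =(2 6 4 5)(7 11) =[0, 1, 6, 3, 5, 2, 4, 11, 8, 9, 10, 7]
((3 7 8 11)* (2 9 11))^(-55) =(2 8 7 3 11 9) =[0, 1, 8, 11, 4, 5, 6, 3, 7, 2, 10, 9]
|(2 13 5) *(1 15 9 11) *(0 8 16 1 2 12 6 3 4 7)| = |(0 8 16 1 15 9 11 2 13 5 12 6 3 4 7)| = 15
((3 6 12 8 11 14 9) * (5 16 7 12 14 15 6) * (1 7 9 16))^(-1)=(1 5 3 9 16 14 6 15 11 8 12 7)=[0, 5, 2, 9, 4, 3, 15, 1, 12, 16, 10, 8, 7, 13, 6, 11, 14]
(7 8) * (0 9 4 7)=(0 9 4 7 8)=[9, 1, 2, 3, 7, 5, 6, 8, 0, 4]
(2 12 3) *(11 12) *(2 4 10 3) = [0, 1, 11, 4, 10, 5, 6, 7, 8, 9, 3, 12, 2] = (2 11 12)(3 4 10)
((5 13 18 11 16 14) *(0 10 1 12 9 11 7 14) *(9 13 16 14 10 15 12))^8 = [9, 12, 2, 3, 4, 10, 6, 0, 8, 13, 15, 18, 14, 5, 7, 11, 1, 17, 16] = (0 9 13 5 10 15 11 18 16 1 12 14 7)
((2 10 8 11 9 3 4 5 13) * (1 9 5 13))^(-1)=(1 5 11 8 10 2 13 4 3 9)=[0, 5, 13, 9, 3, 11, 6, 7, 10, 1, 2, 8, 12, 4]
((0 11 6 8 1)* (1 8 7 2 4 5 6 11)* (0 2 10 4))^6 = (11)(4 5 6 7 10) = [0, 1, 2, 3, 5, 6, 7, 10, 8, 9, 4, 11]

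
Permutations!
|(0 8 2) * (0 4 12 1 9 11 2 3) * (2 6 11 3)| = |(0 8 2 4 12 1 9 3)(6 11)| = 8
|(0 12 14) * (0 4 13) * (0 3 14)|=4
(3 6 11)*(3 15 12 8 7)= (3 6 11 15 12 8 7)= [0, 1, 2, 6, 4, 5, 11, 3, 7, 9, 10, 15, 8, 13, 14, 12]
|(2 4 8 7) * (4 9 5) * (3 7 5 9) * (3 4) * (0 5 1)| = |(9)(0 5 3 7 2 4 8 1)| = 8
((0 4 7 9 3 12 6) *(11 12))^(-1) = (0 6 12 11 3 9 7 4) = [6, 1, 2, 9, 0, 5, 12, 4, 8, 7, 10, 3, 11]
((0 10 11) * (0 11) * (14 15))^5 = (0 10)(14 15) = [10, 1, 2, 3, 4, 5, 6, 7, 8, 9, 0, 11, 12, 13, 15, 14]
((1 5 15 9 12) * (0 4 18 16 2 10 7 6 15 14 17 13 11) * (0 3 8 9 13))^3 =(0 16 7 13 8 1 17 18 10 15 3 12 14 4 2 6 11 9 5) =[16, 17, 6, 12, 2, 0, 11, 13, 1, 5, 15, 9, 14, 8, 4, 3, 7, 18, 10]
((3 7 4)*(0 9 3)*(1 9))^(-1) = (0 4 7 3 9 1) = [4, 0, 2, 9, 7, 5, 6, 3, 8, 1]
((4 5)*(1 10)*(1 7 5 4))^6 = (1 7)(5 10) = [0, 7, 2, 3, 4, 10, 6, 1, 8, 9, 5]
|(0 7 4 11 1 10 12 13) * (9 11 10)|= |(0 7 4 10 12 13)(1 9 11)|= 6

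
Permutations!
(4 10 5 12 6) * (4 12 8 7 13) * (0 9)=[9, 1, 2, 3, 10, 8, 12, 13, 7, 0, 5, 11, 6, 4]=(0 9)(4 10 5 8 7 13)(6 12)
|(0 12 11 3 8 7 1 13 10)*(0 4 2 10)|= 24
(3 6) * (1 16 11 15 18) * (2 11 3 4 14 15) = (1 16 3 6 4 14 15 18)(2 11) = [0, 16, 11, 6, 14, 5, 4, 7, 8, 9, 10, 2, 12, 13, 15, 18, 3, 17, 1]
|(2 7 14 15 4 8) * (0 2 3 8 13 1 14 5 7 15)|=14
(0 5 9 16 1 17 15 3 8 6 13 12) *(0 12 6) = [5, 17, 2, 8, 4, 9, 13, 7, 0, 16, 10, 11, 12, 6, 14, 3, 1, 15] = (0 5 9 16 1 17 15 3 8)(6 13)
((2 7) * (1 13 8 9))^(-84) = [0, 1, 2, 3, 4, 5, 6, 7, 8, 9, 10, 11, 12, 13] = (13)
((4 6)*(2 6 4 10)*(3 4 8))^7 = (2 6 10)(3 4 8) = [0, 1, 6, 4, 8, 5, 10, 7, 3, 9, 2]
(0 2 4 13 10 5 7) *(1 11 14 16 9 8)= (0 2 4 13 10 5 7)(1 11 14 16 9 8)= [2, 11, 4, 3, 13, 7, 6, 0, 1, 8, 5, 14, 12, 10, 16, 15, 9]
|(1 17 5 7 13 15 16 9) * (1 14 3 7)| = 21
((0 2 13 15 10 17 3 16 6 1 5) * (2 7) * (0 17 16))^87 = (0 13 16 5)(1 3 2 10)(6 17 7 15) = [13, 3, 10, 2, 4, 0, 17, 15, 8, 9, 1, 11, 12, 16, 14, 6, 5, 7]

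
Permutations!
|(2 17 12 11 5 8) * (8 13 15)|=|(2 17 12 11 5 13 15 8)|=8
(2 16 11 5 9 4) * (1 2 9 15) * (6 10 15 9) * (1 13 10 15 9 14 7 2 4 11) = (1 4 6 15 13 10 9 11 5 14 7 2 16) = [0, 4, 16, 3, 6, 14, 15, 2, 8, 11, 9, 5, 12, 10, 7, 13, 1]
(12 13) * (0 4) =(0 4)(12 13) =[4, 1, 2, 3, 0, 5, 6, 7, 8, 9, 10, 11, 13, 12]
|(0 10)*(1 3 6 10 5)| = 6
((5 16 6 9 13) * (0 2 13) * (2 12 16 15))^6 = (0 12 16 6 9)(2 5)(13 15) = [12, 1, 5, 3, 4, 2, 9, 7, 8, 0, 10, 11, 16, 15, 14, 13, 6]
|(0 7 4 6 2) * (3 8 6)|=|(0 7 4 3 8 6 2)|=7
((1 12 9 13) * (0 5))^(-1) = [5, 13, 2, 3, 4, 0, 6, 7, 8, 12, 10, 11, 1, 9] = (0 5)(1 13 9 12)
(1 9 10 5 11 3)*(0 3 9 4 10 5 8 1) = [3, 4, 2, 0, 10, 11, 6, 7, 1, 5, 8, 9] = (0 3)(1 4 10 8)(5 11 9)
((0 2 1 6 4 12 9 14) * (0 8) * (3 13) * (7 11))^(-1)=(0 8 14 9 12 4 6 1 2)(3 13)(7 11)=[8, 2, 0, 13, 6, 5, 1, 11, 14, 12, 10, 7, 4, 3, 9]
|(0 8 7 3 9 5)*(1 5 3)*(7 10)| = 6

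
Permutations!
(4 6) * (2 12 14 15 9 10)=[0, 1, 12, 3, 6, 5, 4, 7, 8, 10, 2, 11, 14, 13, 15, 9]=(2 12 14 15 9 10)(4 6)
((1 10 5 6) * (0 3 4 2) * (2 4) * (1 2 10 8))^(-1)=(0 2 6 5 10 3)(1 8)=[2, 8, 6, 0, 4, 10, 5, 7, 1, 9, 3]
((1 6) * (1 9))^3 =[0, 1, 2, 3, 4, 5, 6, 7, 8, 9] =(9)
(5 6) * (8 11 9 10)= (5 6)(8 11 9 10)= [0, 1, 2, 3, 4, 6, 5, 7, 11, 10, 8, 9]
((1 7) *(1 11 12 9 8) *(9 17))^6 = [0, 8, 2, 3, 4, 5, 6, 1, 9, 17, 10, 7, 11, 13, 14, 15, 16, 12] = (1 8 9 17 12 11 7)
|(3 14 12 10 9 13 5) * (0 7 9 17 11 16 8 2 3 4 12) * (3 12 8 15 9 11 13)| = 8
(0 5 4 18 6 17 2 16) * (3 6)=(0 5 4 18 3 6 17 2 16)=[5, 1, 16, 6, 18, 4, 17, 7, 8, 9, 10, 11, 12, 13, 14, 15, 0, 2, 3]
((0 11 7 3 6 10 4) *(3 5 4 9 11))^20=(0 6 9 7 4 3 10 11 5)=[6, 1, 2, 10, 3, 0, 9, 4, 8, 7, 11, 5]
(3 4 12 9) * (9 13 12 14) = (3 4 14 9)(12 13) = [0, 1, 2, 4, 14, 5, 6, 7, 8, 3, 10, 11, 13, 12, 9]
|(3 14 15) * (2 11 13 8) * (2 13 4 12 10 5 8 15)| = |(2 11 4 12 10 5 8 13 15 3 14)| = 11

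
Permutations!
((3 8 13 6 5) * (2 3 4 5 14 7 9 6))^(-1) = (2 13 8 3)(4 5)(6 9 7 14) = [0, 1, 13, 2, 5, 4, 9, 14, 3, 7, 10, 11, 12, 8, 6]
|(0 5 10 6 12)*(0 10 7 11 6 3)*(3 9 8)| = |(0 5 7 11 6 12 10 9 8 3)| = 10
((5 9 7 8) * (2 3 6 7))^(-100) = (2 5 7 3 9 8 6) = [0, 1, 5, 9, 4, 7, 2, 3, 6, 8]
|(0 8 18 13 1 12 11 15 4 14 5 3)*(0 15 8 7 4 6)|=24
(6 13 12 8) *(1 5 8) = (1 5 8 6 13 12) = [0, 5, 2, 3, 4, 8, 13, 7, 6, 9, 10, 11, 1, 12]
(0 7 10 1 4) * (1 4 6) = (0 7 10 4)(1 6) = [7, 6, 2, 3, 0, 5, 1, 10, 8, 9, 4]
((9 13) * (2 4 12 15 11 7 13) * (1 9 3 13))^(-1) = (1 7 11 15 12 4 2 9)(3 13) = [0, 7, 9, 13, 2, 5, 6, 11, 8, 1, 10, 15, 4, 3, 14, 12]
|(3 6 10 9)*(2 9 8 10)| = 4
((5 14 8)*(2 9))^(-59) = [0, 1, 9, 3, 4, 14, 6, 7, 5, 2, 10, 11, 12, 13, 8] = (2 9)(5 14 8)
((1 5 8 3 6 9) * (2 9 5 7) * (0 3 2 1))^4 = (0 8 3 2 6 9 5) = [8, 1, 6, 2, 4, 0, 9, 7, 3, 5]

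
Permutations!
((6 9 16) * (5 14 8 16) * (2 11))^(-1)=(2 11)(5 9 6 16 8 14)=[0, 1, 11, 3, 4, 9, 16, 7, 14, 6, 10, 2, 12, 13, 5, 15, 8]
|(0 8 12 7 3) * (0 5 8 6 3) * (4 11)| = |(0 6 3 5 8 12 7)(4 11)| = 14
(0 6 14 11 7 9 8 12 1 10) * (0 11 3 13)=(0 6 14 3 13)(1 10 11 7 9 8 12)=[6, 10, 2, 13, 4, 5, 14, 9, 12, 8, 11, 7, 1, 0, 3]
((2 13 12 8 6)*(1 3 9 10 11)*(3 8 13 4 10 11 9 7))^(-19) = (1 10 6 11 4 8 9 2)(3 7)(12 13) = [0, 10, 1, 7, 8, 5, 11, 3, 9, 2, 6, 4, 13, 12]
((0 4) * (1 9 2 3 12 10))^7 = (0 4)(1 9 2 3 12 10) = [4, 9, 3, 12, 0, 5, 6, 7, 8, 2, 1, 11, 10]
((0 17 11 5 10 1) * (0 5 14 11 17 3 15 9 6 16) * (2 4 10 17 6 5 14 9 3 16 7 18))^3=(0 16)(1 9 6 2)(3 15)(4 14 5 7)(10 11 17 18)=[16, 9, 1, 15, 14, 7, 2, 4, 8, 6, 11, 17, 12, 13, 5, 3, 0, 18, 10]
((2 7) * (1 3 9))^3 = [0, 1, 7, 3, 4, 5, 6, 2, 8, 9] = (9)(2 7)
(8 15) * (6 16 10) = (6 16 10)(8 15) = [0, 1, 2, 3, 4, 5, 16, 7, 15, 9, 6, 11, 12, 13, 14, 8, 10]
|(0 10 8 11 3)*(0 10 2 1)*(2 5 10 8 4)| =|(0 5 10 4 2 1)(3 8 11)| =6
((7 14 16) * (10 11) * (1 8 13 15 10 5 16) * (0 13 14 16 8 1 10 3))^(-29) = (0 3 15 13)(5 8 14 10 11)(7 16) = [3, 1, 2, 15, 4, 8, 6, 16, 14, 9, 11, 5, 12, 0, 10, 13, 7]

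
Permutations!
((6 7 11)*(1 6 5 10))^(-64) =(1 7 5)(6 11 10) =[0, 7, 2, 3, 4, 1, 11, 5, 8, 9, 6, 10]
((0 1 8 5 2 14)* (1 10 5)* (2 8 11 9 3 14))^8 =(0 14 3 9 11 1 8 5 10) =[14, 8, 2, 9, 4, 10, 6, 7, 5, 11, 0, 1, 12, 13, 3]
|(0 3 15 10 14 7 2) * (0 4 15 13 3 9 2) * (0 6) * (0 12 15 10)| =|(0 9 2 4 10 14 7 6 12 15)(3 13)| =10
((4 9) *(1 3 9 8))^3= [0, 4, 2, 8, 3, 5, 6, 7, 9, 1]= (1 4 3 8 9)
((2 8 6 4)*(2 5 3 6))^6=(8)(3 4)(5 6)=[0, 1, 2, 4, 3, 6, 5, 7, 8]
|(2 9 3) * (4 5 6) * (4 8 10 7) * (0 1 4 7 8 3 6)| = 4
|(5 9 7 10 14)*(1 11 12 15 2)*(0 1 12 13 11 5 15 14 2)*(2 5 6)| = |(0 1 6 2 12 14 15)(5 9 7 10)(11 13)| = 28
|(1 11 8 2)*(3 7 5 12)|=|(1 11 8 2)(3 7 5 12)|=4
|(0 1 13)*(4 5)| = 6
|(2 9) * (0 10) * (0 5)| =6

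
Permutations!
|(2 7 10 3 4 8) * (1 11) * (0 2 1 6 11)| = 8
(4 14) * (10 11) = (4 14)(10 11) = [0, 1, 2, 3, 14, 5, 6, 7, 8, 9, 11, 10, 12, 13, 4]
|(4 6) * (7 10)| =2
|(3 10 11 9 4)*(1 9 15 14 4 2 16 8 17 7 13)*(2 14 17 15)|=14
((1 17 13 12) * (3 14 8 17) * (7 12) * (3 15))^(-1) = [0, 12, 2, 15, 4, 5, 6, 13, 14, 9, 10, 11, 7, 17, 3, 1, 16, 8] = (1 12 7 13 17 8 14 3 15)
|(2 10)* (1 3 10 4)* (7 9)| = 10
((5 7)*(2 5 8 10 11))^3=(2 8)(5 10)(7 11)=[0, 1, 8, 3, 4, 10, 6, 11, 2, 9, 5, 7]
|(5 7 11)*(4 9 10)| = |(4 9 10)(5 7 11)| = 3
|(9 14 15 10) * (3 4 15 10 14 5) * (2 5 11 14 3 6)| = |(2 5 6)(3 4 15)(9 11 14 10)| = 12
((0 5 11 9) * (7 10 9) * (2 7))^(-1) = (0 9 10 7 2 11 5) = [9, 1, 11, 3, 4, 0, 6, 2, 8, 10, 7, 5]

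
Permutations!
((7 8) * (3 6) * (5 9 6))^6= [0, 1, 2, 9, 4, 6, 5, 7, 8, 3]= (3 9)(5 6)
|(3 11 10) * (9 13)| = |(3 11 10)(9 13)| = 6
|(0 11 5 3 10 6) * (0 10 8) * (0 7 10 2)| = |(0 11 5 3 8 7 10 6 2)| = 9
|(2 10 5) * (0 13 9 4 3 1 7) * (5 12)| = 28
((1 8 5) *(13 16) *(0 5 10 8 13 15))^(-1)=(0 15 16 13 1 5)(8 10)=[15, 5, 2, 3, 4, 0, 6, 7, 10, 9, 8, 11, 12, 1, 14, 16, 13]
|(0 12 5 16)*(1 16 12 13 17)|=|(0 13 17 1 16)(5 12)|=10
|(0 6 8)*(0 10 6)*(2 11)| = |(2 11)(6 8 10)| = 6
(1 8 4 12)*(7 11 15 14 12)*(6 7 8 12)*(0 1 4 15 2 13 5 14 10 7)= (0 1 12 4 8 15 10 7 11 2 13 5 14 6)= [1, 12, 13, 3, 8, 14, 0, 11, 15, 9, 7, 2, 4, 5, 6, 10]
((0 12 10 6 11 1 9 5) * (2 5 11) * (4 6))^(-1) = (0 5 2 6 4 10 12)(1 11 9) = [5, 11, 6, 3, 10, 2, 4, 7, 8, 1, 12, 9, 0]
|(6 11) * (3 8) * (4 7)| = |(3 8)(4 7)(6 11)| = 2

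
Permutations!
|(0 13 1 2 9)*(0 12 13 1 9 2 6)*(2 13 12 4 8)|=|(0 1 6)(2 13 9 4 8)|=15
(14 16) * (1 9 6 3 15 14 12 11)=[0, 9, 2, 15, 4, 5, 3, 7, 8, 6, 10, 1, 11, 13, 16, 14, 12]=(1 9 6 3 15 14 16 12 11)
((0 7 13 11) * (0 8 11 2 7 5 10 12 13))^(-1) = [7, 1, 13, 3, 4, 0, 6, 2, 11, 9, 5, 8, 10, 12] = (0 7 2 13 12 10 5)(8 11)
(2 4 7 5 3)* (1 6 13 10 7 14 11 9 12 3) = [0, 6, 4, 2, 14, 1, 13, 5, 8, 12, 7, 9, 3, 10, 11] = (1 6 13 10 7 5)(2 4 14 11 9 12 3)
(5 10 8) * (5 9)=[0, 1, 2, 3, 4, 10, 6, 7, 9, 5, 8]=(5 10 8 9)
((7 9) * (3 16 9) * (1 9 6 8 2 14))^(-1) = (1 14 2 8 6 16 3 7 9) = [0, 14, 8, 7, 4, 5, 16, 9, 6, 1, 10, 11, 12, 13, 2, 15, 3]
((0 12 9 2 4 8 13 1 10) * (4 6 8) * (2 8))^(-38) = [13, 9, 2, 3, 4, 5, 6, 7, 0, 10, 8, 11, 1, 12] = (0 13 12 1 9 10 8)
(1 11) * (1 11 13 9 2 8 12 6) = [0, 13, 8, 3, 4, 5, 1, 7, 12, 2, 10, 11, 6, 9] = (1 13 9 2 8 12 6)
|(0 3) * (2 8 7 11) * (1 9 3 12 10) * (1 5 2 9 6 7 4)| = 13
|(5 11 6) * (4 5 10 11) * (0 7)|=6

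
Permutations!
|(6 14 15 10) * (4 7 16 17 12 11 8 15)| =|(4 7 16 17 12 11 8 15 10 6 14)| =11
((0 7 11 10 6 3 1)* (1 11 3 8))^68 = (0 10)(1 11)(3 8)(6 7) = [10, 11, 2, 8, 4, 5, 7, 6, 3, 9, 0, 1]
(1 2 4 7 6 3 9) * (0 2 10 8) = (0 2 4 7 6 3 9 1 10 8) = [2, 10, 4, 9, 7, 5, 3, 6, 0, 1, 8]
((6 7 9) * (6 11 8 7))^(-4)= [0, 1, 2, 3, 4, 5, 6, 7, 8, 9, 10, 11]= (11)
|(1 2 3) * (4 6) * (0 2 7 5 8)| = |(0 2 3 1 7 5 8)(4 6)| = 14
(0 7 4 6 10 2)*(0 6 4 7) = [0, 1, 6, 3, 4, 5, 10, 7, 8, 9, 2] = (2 6 10)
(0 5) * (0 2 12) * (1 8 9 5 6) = (0 6 1 8 9 5 2 12) = [6, 8, 12, 3, 4, 2, 1, 7, 9, 5, 10, 11, 0]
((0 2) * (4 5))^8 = [0, 1, 2, 3, 4, 5] = (5)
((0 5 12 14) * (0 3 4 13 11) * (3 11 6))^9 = (0 11 14 12 5)(3 4 13 6) = [11, 1, 2, 4, 13, 0, 3, 7, 8, 9, 10, 14, 5, 6, 12]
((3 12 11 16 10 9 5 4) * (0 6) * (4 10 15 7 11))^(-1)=[6, 1, 2, 4, 12, 9, 0, 15, 8, 10, 5, 7, 3, 13, 14, 16, 11]=(0 6)(3 4 12)(5 9 10)(7 15 16 11)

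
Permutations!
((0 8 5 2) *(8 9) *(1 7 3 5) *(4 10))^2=(10)(0 8 7 5)(1 3 2 9)=[8, 3, 9, 2, 4, 0, 6, 5, 7, 1, 10]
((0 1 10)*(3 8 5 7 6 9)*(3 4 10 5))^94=(0 4 6 5)(1 10 9 7)=[4, 10, 2, 3, 6, 0, 5, 1, 8, 7, 9]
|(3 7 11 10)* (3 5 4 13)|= 7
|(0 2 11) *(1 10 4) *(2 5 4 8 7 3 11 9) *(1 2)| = |(0 5 4 2 9 1 10 8 7 3 11)| = 11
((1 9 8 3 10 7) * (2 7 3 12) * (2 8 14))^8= (1 2 9 7 14)= [0, 2, 9, 3, 4, 5, 6, 14, 8, 7, 10, 11, 12, 13, 1]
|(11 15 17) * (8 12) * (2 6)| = 6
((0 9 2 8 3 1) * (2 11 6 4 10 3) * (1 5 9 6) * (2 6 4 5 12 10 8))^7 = [1, 11, 2, 12, 0, 6, 8, 7, 4, 5, 3, 9, 10] = (0 1 11 9 5 6 8 4)(3 12 10)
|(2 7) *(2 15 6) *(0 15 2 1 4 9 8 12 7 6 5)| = 24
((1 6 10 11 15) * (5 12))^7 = (1 10 15 6 11)(5 12) = [0, 10, 2, 3, 4, 12, 11, 7, 8, 9, 15, 1, 5, 13, 14, 6]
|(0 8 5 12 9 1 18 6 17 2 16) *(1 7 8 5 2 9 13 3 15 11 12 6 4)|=|(0 5 6 17 9 7 8 2 16)(1 18 4)(3 15 11 12 13)|=45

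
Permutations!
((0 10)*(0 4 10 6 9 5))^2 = (10)(0 9)(5 6) = [9, 1, 2, 3, 4, 6, 5, 7, 8, 0, 10]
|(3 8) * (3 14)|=3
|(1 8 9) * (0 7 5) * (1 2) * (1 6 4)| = |(0 7 5)(1 8 9 2 6 4)| = 6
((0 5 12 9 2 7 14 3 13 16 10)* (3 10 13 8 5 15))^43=(0 10 14 7 2 9 12 5 8 3 15)(13 16)=[10, 1, 9, 15, 4, 8, 6, 2, 3, 12, 14, 11, 5, 16, 7, 0, 13]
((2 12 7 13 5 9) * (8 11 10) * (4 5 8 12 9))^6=(13)=[0, 1, 2, 3, 4, 5, 6, 7, 8, 9, 10, 11, 12, 13]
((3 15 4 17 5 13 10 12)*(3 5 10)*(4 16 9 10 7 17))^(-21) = (3 9 5 15 10 13 16 12)(7 17) = [0, 1, 2, 9, 4, 15, 6, 17, 8, 5, 13, 11, 3, 16, 14, 10, 12, 7]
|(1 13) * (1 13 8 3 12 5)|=5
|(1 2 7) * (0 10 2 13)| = 6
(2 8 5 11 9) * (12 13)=(2 8 5 11 9)(12 13)=[0, 1, 8, 3, 4, 11, 6, 7, 5, 2, 10, 9, 13, 12]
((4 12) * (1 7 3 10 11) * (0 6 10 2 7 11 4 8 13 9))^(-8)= [0, 1, 7, 2, 4, 5, 6, 3, 8, 9, 10, 11, 12, 13]= (13)(2 7 3)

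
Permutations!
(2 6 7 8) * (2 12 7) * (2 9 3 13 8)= (2 6 9 3 13 8 12 7)= [0, 1, 6, 13, 4, 5, 9, 2, 12, 3, 10, 11, 7, 8]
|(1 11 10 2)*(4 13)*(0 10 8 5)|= 14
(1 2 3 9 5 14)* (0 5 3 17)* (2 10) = (0 5 14 1 10 2 17)(3 9) = [5, 10, 17, 9, 4, 14, 6, 7, 8, 3, 2, 11, 12, 13, 1, 15, 16, 0]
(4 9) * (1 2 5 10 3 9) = [0, 2, 5, 9, 1, 10, 6, 7, 8, 4, 3] = (1 2 5 10 3 9 4)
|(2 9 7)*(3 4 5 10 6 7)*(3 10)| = 15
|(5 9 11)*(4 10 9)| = |(4 10 9 11 5)| = 5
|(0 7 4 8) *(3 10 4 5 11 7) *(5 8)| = |(0 3 10 4 5 11 7 8)| = 8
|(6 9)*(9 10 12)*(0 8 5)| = 12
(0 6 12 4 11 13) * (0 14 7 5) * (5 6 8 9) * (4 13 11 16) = (0 8 9 5)(4 16)(6 12 13 14 7) = [8, 1, 2, 3, 16, 0, 12, 6, 9, 5, 10, 11, 13, 14, 7, 15, 4]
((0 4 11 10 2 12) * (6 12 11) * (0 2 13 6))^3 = (0 4)(2 13)(6 11)(10 12) = [4, 1, 13, 3, 0, 5, 11, 7, 8, 9, 12, 6, 10, 2]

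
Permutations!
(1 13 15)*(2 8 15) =(1 13 2 8 15) =[0, 13, 8, 3, 4, 5, 6, 7, 15, 9, 10, 11, 12, 2, 14, 1]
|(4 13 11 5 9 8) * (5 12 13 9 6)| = |(4 9 8)(5 6)(11 12 13)| = 6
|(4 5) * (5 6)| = 3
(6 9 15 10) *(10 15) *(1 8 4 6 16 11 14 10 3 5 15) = (1 8 4 6 9 3 5 15)(10 16 11 14) = [0, 8, 2, 5, 6, 15, 9, 7, 4, 3, 16, 14, 12, 13, 10, 1, 11]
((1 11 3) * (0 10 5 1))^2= (0 5 11)(1 3 10)= [5, 3, 2, 10, 4, 11, 6, 7, 8, 9, 1, 0]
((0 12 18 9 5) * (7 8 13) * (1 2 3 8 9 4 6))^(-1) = (0 5 9 7 13 8 3 2 1 6 4 18 12) = [5, 6, 1, 2, 18, 9, 4, 13, 3, 7, 10, 11, 0, 8, 14, 15, 16, 17, 12]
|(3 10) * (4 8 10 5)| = |(3 5 4 8 10)| = 5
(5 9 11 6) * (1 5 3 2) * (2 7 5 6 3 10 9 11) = (1 6 10 9 2)(3 7 5 11) = [0, 6, 1, 7, 4, 11, 10, 5, 8, 2, 9, 3]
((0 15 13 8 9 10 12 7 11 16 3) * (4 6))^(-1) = (0 3 16 11 7 12 10 9 8 13 15)(4 6) = [3, 1, 2, 16, 6, 5, 4, 12, 13, 8, 9, 7, 10, 15, 14, 0, 11]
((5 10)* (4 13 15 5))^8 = (4 5 13 10 15) = [0, 1, 2, 3, 5, 13, 6, 7, 8, 9, 15, 11, 12, 10, 14, 4]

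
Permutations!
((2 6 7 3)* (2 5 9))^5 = [0, 1, 9, 7, 4, 3, 2, 6, 8, 5] = (2 9 5 3 7 6)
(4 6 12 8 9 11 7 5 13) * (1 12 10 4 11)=(1 12 8 9)(4 6 10)(5 13 11 7)=[0, 12, 2, 3, 6, 13, 10, 5, 9, 1, 4, 7, 8, 11]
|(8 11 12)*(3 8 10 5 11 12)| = |(3 8 12 10 5 11)| = 6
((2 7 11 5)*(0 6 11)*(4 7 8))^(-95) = [6, 1, 8, 3, 7, 2, 11, 0, 4, 9, 10, 5] = (0 6 11 5 2 8 4 7)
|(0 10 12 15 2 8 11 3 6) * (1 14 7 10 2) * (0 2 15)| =35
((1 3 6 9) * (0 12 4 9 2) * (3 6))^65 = (0 4 1 2 12 9 6) = [4, 2, 12, 3, 1, 5, 0, 7, 8, 6, 10, 11, 9]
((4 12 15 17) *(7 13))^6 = [0, 1, 2, 3, 15, 5, 6, 7, 8, 9, 10, 11, 17, 13, 14, 4, 16, 12] = (4 15)(12 17)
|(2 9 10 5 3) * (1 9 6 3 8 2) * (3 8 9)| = 6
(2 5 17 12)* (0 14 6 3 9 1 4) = (0 14 6 3 9 1 4)(2 5 17 12) = [14, 4, 5, 9, 0, 17, 3, 7, 8, 1, 10, 11, 2, 13, 6, 15, 16, 12]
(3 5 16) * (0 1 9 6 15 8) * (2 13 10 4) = [1, 9, 13, 5, 2, 16, 15, 7, 0, 6, 4, 11, 12, 10, 14, 8, 3] = (0 1 9 6 15 8)(2 13 10 4)(3 5 16)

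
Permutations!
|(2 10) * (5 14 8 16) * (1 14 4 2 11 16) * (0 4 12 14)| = |(0 4 2 10 11 16 5 12 14 8 1)| = 11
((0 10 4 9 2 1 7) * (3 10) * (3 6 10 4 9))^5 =(0 1 9 6 7 2 10)(3 4) =[1, 9, 10, 4, 3, 5, 7, 2, 8, 6, 0]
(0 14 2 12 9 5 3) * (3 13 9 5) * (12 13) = (0 14 2 13 9 3)(5 12) = [14, 1, 13, 0, 4, 12, 6, 7, 8, 3, 10, 11, 5, 9, 2]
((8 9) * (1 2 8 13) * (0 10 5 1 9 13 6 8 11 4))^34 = [4, 5, 1, 3, 11, 10, 13, 7, 9, 8, 0, 2, 12, 6] = (0 4 11 2 1 5 10)(6 13)(8 9)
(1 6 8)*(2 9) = (1 6 8)(2 9) = [0, 6, 9, 3, 4, 5, 8, 7, 1, 2]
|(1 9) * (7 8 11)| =|(1 9)(7 8 11)| =6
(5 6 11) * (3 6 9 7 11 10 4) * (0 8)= (0 8)(3 6 10 4)(5 9 7 11)= [8, 1, 2, 6, 3, 9, 10, 11, 0, 7, 4, 5]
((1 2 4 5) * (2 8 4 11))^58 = [0, 4, 2, 3, 1, 8, 6, 7, 5, 9, 10, 11] = (11)(1 4)(5 8)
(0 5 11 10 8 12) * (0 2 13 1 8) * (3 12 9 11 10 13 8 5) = (0 3 12 2 8 9 11 13 1 5 10) = [3, 5, 8, 12, 4, 10, 6, 7, 9, 11, 0, 13, 2, 1]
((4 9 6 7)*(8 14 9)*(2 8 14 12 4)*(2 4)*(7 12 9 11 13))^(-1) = (2 12 6 9 8)(4 7 13 11 14) = [0, 1, 12, 3, 7, 5, 9, 13, 2, 8, 10, 14, 6, 11, 4]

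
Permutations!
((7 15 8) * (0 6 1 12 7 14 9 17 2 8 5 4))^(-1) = (0 4 5 15 7 12 1 6)(2 17 9 14 8) = [4, 6, 17, 3, 5, 15, 0, 12, 2, 14, 10, 11, 1, 13, 8, 7, 16, 9]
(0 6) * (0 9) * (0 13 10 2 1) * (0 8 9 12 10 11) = (0 6 12 10 2 1 8 9 13 11) = [6, 8, 1, 3, 4, 5, 12, 7, 9, 13, 2, 0, 10, 11]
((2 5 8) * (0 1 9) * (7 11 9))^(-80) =[0, 1, 5, 3, 4, 8, 6, 7, 2, 9, 10, 11] =(11)(2 5 8)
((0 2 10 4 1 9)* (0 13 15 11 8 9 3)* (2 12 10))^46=(0 1 10)(3 4 12)(8 9 13 15 11)=[1, 10, 2, 4, 12, 5, 6, 7, 9, 13, 0, 8, 3, 15, 14, 11]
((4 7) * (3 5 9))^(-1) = [0, 1, 2, 9, 7, 3, 6, 4, 8, 5] = (3 9 5)(4 7)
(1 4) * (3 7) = (1 4)(3 7) = [0, 4, 2, 7, 1, 5, 6, 3]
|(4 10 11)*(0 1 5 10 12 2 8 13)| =|(0 1 5 10 11 4 12 2 8 13)| =10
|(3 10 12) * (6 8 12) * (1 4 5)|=15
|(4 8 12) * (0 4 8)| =|(0 4)(8 12)| =2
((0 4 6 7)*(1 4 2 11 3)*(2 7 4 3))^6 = [0, 1, 2, 3, 4, 5, 6, 7, 8, 9, 10, 11] = (11)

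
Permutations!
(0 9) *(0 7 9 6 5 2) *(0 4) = (0 6 5 2 4)(7 9) = [6, 1, 4, 3, 0, 2, 5, 9, 8, 7]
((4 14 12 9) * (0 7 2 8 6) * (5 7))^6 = (4 12)(9 14) = [0, 1, 2, 3, 12, 5, 6, 7, 8, 14, 10, 11, 4, 13, 9]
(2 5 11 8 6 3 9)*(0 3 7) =(0 3 9 2 5 11 8 6 7) =[3, 1, 5, 9, 4, 11, 7, 0, 6, 2, 10, 8]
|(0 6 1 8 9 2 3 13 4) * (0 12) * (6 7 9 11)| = |(0 7 9 2 3 13 4 12)(1 8 11 6)| = 8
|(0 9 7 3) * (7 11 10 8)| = |(0 9 11 10 8 7 3)| = 7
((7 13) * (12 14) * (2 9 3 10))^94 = (14)(2 3)(9 10) = [0, 1, 3, 2, 4, 5, 6, 7, 8, 10, 9, 11, 12, 13, 14]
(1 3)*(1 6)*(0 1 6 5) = [1, 3, 2, 5, 4, 0, 6] = (6)(0 1 3 5)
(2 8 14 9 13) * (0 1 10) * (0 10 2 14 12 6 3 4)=(0 1 2 8 12 6 3 4)(9 13 14)=[1, 2, 8, 4, 0, 5, 3, 7, 12, 13, 10, 11, 6, 14, 9]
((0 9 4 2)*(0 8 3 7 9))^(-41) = [0, 1, 8, 7, 2, 5, 6, 9, 3, 4] = (2 8 3 7 9 4)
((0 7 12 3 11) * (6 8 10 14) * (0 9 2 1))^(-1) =[1, 2, 9, 12, 4, 5, 14, 0, 6, 11, 8, 3, 7, 13, 10] =(0 1 2 9 11 3 12 7)(6 14 10 8)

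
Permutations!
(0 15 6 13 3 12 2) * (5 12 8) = (0 15 6 13 3 8 5 12 2) = [15, 1, 0, 8, 4, 12, 13, 7, 5, 9, 10, 11, 2, 3, 14, 6]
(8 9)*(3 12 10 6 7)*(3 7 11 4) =(3 12 10 6 11 4)(8 9) =[0, 1, 2, 12, 3, 5, 11, 7, 9, 8, 6, 4, 10]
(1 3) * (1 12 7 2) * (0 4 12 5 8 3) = (0 4 12 7 2 1)(3 5 8) = [4, 0, 1, 5, 12, 8, 6, 2, 3, 9, 10, 11, 7]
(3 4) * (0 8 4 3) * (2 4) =(0 8 2 4) =[8, 1, 4, 3, 0, 5, 6, 7, 2]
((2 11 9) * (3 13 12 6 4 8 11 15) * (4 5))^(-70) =[0, 1, 4, 11, 13, 3, 15, 7, 12, 5, 10, 6, 2, 9, 14, 8] =(2 4 13 9 5 3 11 6 15 8 12)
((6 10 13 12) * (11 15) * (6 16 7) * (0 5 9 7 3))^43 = (0 7 13 3 9 10 16 5 6 12)(11 15) = [7, 1, 2, 9, 4, 6, 12, 13, 8, 10, 16, 15, 0, 3, 14, 11, 5]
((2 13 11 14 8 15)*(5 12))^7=[0, 1, 13, 3, 4, 12, 6, 7, 15, 9, 10, 14, 5, 11, 8, 2]=(2 13 11 14 8 15)(5 12)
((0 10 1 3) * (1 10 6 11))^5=(11)=[0, 1, 2, 3, 4, 5, 6, 7, 8, 9, 10, 11]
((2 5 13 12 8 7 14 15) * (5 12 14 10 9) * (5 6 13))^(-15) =[0, 1, 9, 3, 4, 5, 12, 14, 13, 2, 15, 11, 6, 8, 7, 10] =(2 9)(6 12)(7 14)(8 13)(10 15)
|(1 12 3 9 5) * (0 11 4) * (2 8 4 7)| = |(0 11 7 2 8 4)(1 12 3 9 5)| = 30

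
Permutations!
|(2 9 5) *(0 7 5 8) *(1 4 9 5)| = |(0 7 1 4 9 8)(2 5)| = 6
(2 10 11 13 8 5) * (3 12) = (2 10 11 13 8 5)(3 12) = [0, 1, 10, 12, 4, 2, 6, 7, 5, 9, 11, 13, 3, 8]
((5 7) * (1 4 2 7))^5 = (7) = [0, 1, 2, 3, 4, 5, 6, 7]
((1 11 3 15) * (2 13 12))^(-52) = (15)(2 12 13) = [0, 1, 12, 3, 4, 5, 6, 7, 8, 9, 10, 11, 13, 2, 14, 15]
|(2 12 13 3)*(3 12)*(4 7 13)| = |(2 3)(4 7 13 12)| = 4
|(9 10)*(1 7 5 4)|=|(1 7 5 4)(9 10)|=4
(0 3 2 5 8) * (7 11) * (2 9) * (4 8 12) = (0 3 9 2 5 12 4 8)(7 11) = [3, 1, 5, 9, 8, 12, 6, 11, 0, 2, 10, 7, 4]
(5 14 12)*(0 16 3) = (0 16 3)(5 14 12) = [16, 1, 2, 0, 4, 14, 6, 7, 8, 9, 10, 11, 5, 13, 12, 15, 3]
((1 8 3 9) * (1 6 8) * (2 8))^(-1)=(2 6 9 3 8)=[0, 1, 6, 8, 4, 5, 9, 7, 2, 3]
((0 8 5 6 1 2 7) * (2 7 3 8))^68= (0 5)(1 3)(2 6)(7 8)= [5, 3, 6, 1, 4, 0, 2, 8, 7]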